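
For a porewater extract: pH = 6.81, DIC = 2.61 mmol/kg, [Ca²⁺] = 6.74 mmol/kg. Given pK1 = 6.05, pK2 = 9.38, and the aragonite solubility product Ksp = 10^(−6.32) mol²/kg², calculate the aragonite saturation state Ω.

Ω = 0.0841

α₂ = 1 / (1 + [H⁺]/K2 + [H⁺]²/(K1K2)) = 1 / (1 + 10^+2.57 + 10^+1.81)
   = 1 / (1 + 371.54 + 64.565) = 1/437.10 = 0.002288
[CO3²⁻] = α₂ × DIC = 0.002288 × 2.61 = 0.005971 mmol/kg = 5.971 μmol/kg
Ksp = 10^(−6.32) = 4.786×10^-7
Ω = [Ca²⁺][CO3²⁻]/Ksp = (6.74×10^-3)(5.971×10^-6) / 4.786×10^-7 = 0.0841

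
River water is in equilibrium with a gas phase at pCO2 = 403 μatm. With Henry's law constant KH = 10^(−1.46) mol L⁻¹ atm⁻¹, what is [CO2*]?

KH = 10^(−1.46) = 3.467×10^-2 mol L⁻¹ atm⁻¹
[CO2*] = KH · pCO2 = 3.467×10^-2 × 403×10^-6 atm = 1.40×10^-5 mol/L

[CO2*] = 14.0 μmol/L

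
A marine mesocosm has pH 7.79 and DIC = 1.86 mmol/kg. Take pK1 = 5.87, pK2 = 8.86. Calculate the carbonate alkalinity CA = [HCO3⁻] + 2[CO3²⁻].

CA = [HCO3⁻] + 2[CO3²⁻] = (α₁ + 2α₂)·DIC
At pH 7.79: [H⁺]/K1 = 10^-1.92 = 0.012023, K2/[H⁺] = 10^-1.07 = 0.085114
α₁ = 1/(1 + 0.012023 + 0.085114) = 1/1.0971 = 0.9115; α₂ = α₁·K2/[H⁺] = 0.07758
α₁ + 2α₂ = 1.0666
CA = 1.0666 × 1.86 = 1.98 mmol/kg

CA = 1.98 mmol/kg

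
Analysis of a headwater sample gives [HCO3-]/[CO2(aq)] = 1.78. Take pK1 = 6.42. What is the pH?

pH = 6.67

From K1 = [H⁺][HCO3-]/[CO2(aq)]:  pH = pK1 + log₁₀([HCO3-]/[CO2(aq)])
log₁₀(1.78) = +0.250
pH = 6.42 + (+0.250) = 6.67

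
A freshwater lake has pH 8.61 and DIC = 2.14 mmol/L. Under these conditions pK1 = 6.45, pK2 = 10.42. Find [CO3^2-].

α₂ = 1 / (1 + [H⁺]/K2 + [H⁺]²/(K1K2)) = 1 / (1 + 10^+1.81 + 10^-0.35)
   = 1 / (1 + 64.565 + 0.44668) = 1/66.012 = 0.01515
[CO3²⁻] = α₂ × DIC = 0.01515 × 2.14 = 0.0324 mmol/L

[CO3²⁻] = 0.0324 mmol/L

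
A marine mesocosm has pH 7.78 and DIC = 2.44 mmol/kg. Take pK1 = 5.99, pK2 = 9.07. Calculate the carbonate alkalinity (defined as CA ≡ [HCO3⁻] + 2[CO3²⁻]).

CA = [HCO3⁻] + 2[CO3²⁻] = (α₁ + 2α₂)·DIC
At pH 7.78: [H⁺]/K1 = 10^-1.79 = 0.016218, K2/[H⁺] = 10^-1.29 = 0.051286
α₁ = 1/(1 + 0.016218 + 0.051286) = 1/1.0675 = 0.9368; α₂ = α₁·K2/[H⁺] = 0.04804
α₁ + 2α₂ = 1.0329
CA = 1.0329 × 2.44 = 2.52 mmol/kg

CA = 2.52 mmol/kg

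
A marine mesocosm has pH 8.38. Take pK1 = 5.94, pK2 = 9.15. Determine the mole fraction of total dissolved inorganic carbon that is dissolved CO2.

α₀ = 1 / (1 + K1/[H⁺] + K1K2/[H⁺]²) = 1 / (1 + 10^+2.44 + 10^+1.67)
   = 1 / (1 + 275.42 + 46.774) = 1/323.20 = 0.003094

α₀ = 0.00309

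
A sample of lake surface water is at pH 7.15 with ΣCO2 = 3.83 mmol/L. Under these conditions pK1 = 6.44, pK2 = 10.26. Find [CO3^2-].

[CO3²⁻] = 2.49 μmol/L

α₂ = 1 / (1 + [H⁺]/K2 + [H⁺]²/(K1K2)) = 1 / (1 + 10^+3.11 + 10^+2.40)
   = 1 / (1 + 1288.2 + 251.19) = 1/1540.4 = 0.0006492
[CO3²⁻] = α₂ × DIC = 0.0006492 × 3.83 = 0.00249 mmol/L = 2.49 μmol/L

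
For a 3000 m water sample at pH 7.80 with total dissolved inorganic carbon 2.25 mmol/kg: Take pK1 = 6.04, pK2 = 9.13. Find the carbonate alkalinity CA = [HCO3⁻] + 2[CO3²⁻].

CA = [HCO3⁻] + 2[CO3²⁻] = (α₁ + 2α₂)·DIC
At pH 7.80: [H⁺]/K1 = 10^-1.76 = 0.017378, K2/[H⁺] = 10^-1.33 = 0.046774
α₁ = 1/(1 + 0.017378 + 0.046774) = 1/1.0642 = 0.9397; α₂ = α₁·K2/[H⁺] = 0.04395
α₁ + 2α₂ = 1.0276
CA = 1.0276 × 2.25 = 2.31 mmol/kg

CA = 2.31 mmol/kg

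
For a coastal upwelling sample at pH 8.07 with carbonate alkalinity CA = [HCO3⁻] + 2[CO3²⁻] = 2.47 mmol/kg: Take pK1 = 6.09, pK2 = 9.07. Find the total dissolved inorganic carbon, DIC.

CA = [HCO3⁻] + 2[CO3²⁻] = (α₁ + 2α₂)·DIC
At pH 8.07: [H⁺]/K1 = 10^-1.98 = 0.010471, K2/[H⁺] = 10^-1.00 = 0.10000
α₁ = 1/(1 + 0.010471 + 0.10000) = 1/1.1105 = 0.9005; α₂ = α₁·K2/[H⁺] = 0.09005
α₁ + 2α₂ = 1.0806
DIC = CA / (α₁ + 2α₂) = 2.47 / 1.0806 = 2.29 mmol/kg

DIC = 2.29 mmol/kg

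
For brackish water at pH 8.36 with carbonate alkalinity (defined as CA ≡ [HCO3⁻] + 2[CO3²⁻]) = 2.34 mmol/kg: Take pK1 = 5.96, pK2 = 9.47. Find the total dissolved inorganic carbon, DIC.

CA = [HCO3⁻] + 2[CO3²⁻] = (α₁ + 2α₂)·DIC
At pH 8.36: [H⁺]/K1 = 10^-2.40 = 0.0039811, K2/[H⁺] = 10^-1.11 = 0.077625
α₁ = 1/(1 + 0.0039811 + 0.077625) = 1/1.0816 = 0.9246; α₂ = α₁·K2/[H⁺] = 0.07177
α₁ + 2α₂ = 1.0681
DIC = CA / (α₁ + 2α₂) = 2.34 / 1.0681 = 2.19 mmol/kg

DIC = 2.19 mmol/kg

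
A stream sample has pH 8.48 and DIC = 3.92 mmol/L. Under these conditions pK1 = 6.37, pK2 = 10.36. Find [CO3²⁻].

[CO3²⁻] = 0.0506 mmol/L

α₂ = 1 / (1 + [H⁺]/K2 + [H⁺]²/(K1K2)) = 1 / (1 + 10^+1.88 + 10^-0.23)
   = 1 / (1 + 75.858 + 0.58884) = 1/77.447 = 0.01291
[CO3²⁻] = α₂ × DIC = 0.01291 × 3.92 = 0.0506 mmol/L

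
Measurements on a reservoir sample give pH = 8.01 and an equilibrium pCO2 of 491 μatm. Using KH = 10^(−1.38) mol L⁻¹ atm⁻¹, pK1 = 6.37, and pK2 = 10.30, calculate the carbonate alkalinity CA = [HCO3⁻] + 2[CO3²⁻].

[CO2*] = KH · pCO2 = 10^(−1.38) × 491×10^-6 = 2.047×10^-5 mol/L
α₀ = 1/(1 + K1/[H⁺] + K1K2/[H⁺]²) = 1/(1 + 10^+1.64 + 10^-0.65) = 0.02228
DIC = [CO2*]/α₀ = 2.047×10^-5 / 0.02228 = 0.9185 mmol/L
CA = (α₁ + 2α₂)·DIC = (0.9727 + 2×0.004989) × 0.9185 = 0.903 mmol/L

CA = 0.903 mmol/L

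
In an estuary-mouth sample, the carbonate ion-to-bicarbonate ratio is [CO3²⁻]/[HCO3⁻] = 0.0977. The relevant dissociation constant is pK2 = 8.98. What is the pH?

pH = 7.97

From K2 = [H⁺][CO3²⁻]/[HCO3⁻]:  pH = pK2 + log₁₀([CO3²⁻]/[HCO3⁻])
log₁₀(0.0977) = -1.010
pH = 8.98 + (-1.010) = 7.97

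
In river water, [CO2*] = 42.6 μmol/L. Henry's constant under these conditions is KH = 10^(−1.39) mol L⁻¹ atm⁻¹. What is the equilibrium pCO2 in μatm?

pCO2 = 1050 μatm

KH = 10^(−1.39) = 4.074×10^-2 mol L⁻¹ atm⁻¹
pCO2 = [CO2*]/KH = 42.6×10^-6 / 4.074×10^-2 = 1.05×10^-3 atm = 1050 μatm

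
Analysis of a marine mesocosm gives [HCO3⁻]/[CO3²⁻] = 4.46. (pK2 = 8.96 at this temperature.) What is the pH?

pH = 8.31

From K2 = [H⁺][CO3²⁻]/[HCO3⁻]:  pH = pK2 − log₁₀([HCO3⁻]/[CO3²⁻])
log₁₀(4.46) = +0.649
pH = 8.96 − (+0.649) = 8.31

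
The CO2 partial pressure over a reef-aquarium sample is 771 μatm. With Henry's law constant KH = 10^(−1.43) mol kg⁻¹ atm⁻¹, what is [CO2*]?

[CO2*] = 28.6 μmol/kg

KH = 10^(−1.43) = 3.715×10^-2 mol kg⁻¹ atm⁻¹
[CO2*] = KH · pCO2 = 3.715×10^-2 × 771×10^-6 atm = 2.86×10^-5 mol/kg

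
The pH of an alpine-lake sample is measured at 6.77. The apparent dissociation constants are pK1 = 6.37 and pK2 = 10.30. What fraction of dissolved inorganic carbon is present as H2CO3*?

α₀ = 0.285

α₀ = 1 / (1 + K1/[H⁺] + K1K2/[H⁺]²) = 1 / (1 + 10^+0.40 + 10^-3.13)
   = 1 / (1 + 2.5119 + 0.00074131) = 1/3.5126 = 0.2847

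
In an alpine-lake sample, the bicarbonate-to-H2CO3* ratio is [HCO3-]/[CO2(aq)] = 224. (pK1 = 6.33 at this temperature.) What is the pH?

From K1 = [H⁺][HCO3-]/[CO2(aq)]:  pH = pK1 + log₁₀([HCO3-]/[CO2(aq)])
log₁₀(224) = +2.350
pH = 6.33 + (+2.350) = 8.68

pH = 8.68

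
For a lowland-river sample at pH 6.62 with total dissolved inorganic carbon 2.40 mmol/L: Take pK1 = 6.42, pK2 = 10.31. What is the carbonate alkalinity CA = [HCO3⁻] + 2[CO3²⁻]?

CA = 1.47 mmol/L

CA = [HCO3⁻] + 2[CO3²⁻] = (α₁ + 2α₂)·DIC
At pH 6.62: [H⁺]/K1 = 10^-0.20 = 0.63096, K2/[H⁺] = 10^-3.69 = 0.00020417
α₁ = 1/(1 + 0.63096 + 0.00020417) = 1/1.6312 = 0.6131; α₂ = α₁·K2/[H⁺] = 0.0001252
α₁ + 2α₂ = 0.6133
CA = 0.6133 × 2.40 = 1.47 mmol/L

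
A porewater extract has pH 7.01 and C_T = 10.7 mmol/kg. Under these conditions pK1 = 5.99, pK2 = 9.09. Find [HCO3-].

α₁ = 1 / (1 + [H⁺]/K1 + K2/[H⁺]) = 1 / (1 + 10^-1.02 + 10^-2.08)
   = 1 / (1 + 0.095499 + 0.0083176) = 1/1.1038 = 0.9059
[HCO3⁻] = α₁ × DIC = 0.9059 × 10.7 = 9.69 mmol/kg

[HCO3⁻] = 9.69 mmol/kg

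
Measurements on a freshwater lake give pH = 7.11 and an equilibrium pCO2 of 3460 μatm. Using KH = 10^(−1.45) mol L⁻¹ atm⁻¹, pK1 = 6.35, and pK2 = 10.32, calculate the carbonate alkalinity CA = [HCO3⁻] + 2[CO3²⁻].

CA = 0.707 mmol/L

[CO2*] = KH · pCO2 = 10^(−1.45) × 3460×10^-6 = 1.228×10^-4 mol/L
α₀ = 1/(1 + K1/[H⁺] + K1K2/[H⁺]²) = 1/(1 + 10^+0.76 + 10^-2.45) = 0.1480
DIC = [CO2*]/α₀ = 1.228×10^-4 / 0.1480 = 0.8296 mmol/L
CA = (α₁ + 2α₂)·DIC = (0.8515 + 2×0.0005250) × 0.8296 = 0.707 mmol/L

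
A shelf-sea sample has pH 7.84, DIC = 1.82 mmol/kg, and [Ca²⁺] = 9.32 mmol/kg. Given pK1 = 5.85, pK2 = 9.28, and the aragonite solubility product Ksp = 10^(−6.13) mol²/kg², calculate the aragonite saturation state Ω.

α₂ = 1 / (1 + [H⁺]/K2 + [H⁺]²/(K1K2)) = 1 / (1 + 10^+1.44 + 10^-0.55)
   = 1 / (1 + 27.542 + 0.28184) = 1/28.824 = 0.03469
[CO3²⁻] = α₂ × DIC = 0.03469 × 1.82 = 0.06314 mmol/kg
Ksp = 10^(−6.13) = 7.413×10^-7
Ω = [Ca²⁺][CO3²⁻]/Ksp = (9.32×10^-3)(6.314×10^-5) / 7.413×10^-7 = 0.794

Ω = 0.794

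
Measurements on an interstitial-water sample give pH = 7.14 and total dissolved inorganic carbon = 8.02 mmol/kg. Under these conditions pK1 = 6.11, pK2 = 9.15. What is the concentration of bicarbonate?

[HCO3⁻] = 7.27 mmol/kg

α₁ = 1 / (1 + [H⁺]/K1 + K2/[H⁺]) = 1 / (1 + 10^-1.03 + 10^-2.01)
   = 1 / (1 + 0.093325 + 0.0097724) = 1/1.1031 = 0.9065
[HCO3⁻] = α₁ × DIC = 0.9065 × 8.02 = 7.27 mmol/kg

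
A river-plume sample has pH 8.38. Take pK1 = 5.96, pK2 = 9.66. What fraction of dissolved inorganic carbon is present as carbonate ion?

α₂ = 0.0497

α₂ = 1 / (1 + [H⁺]/K2 + [H⁺]²/(K1K2)) = 1 / (1 + 10^+1.28 + 10^-1.14)
   = 1 / (1 + 19.055 + 0.072444) = 1/20.127 = 0.04968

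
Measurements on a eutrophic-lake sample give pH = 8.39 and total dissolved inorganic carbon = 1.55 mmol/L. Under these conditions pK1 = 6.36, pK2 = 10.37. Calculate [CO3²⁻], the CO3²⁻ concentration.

[CO3²⁻] = 15.9 μmol/L

α₂ = 1 / (1 + [H⁺]/K2 + [H⁺]²/(K1K2)) = 1 / (1 + 10^+1.98 + 10^-0.05)
   = 1 / (1 + 95.499 + 0.89125) = 1/97.391 = 0.01027
[CO3²⁻] = α₂ × DIC = 0.01027 × 1.55 = 0.0159 mmol/L = 15.9 μmol/L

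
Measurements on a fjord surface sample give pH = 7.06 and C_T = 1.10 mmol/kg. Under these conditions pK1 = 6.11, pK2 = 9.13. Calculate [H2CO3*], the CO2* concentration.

[CO2*] = 0.110 mmol/kg

α₀ = 1 / (1 + K1/[H⁺] + K1K2/[H⁺]²) = 1 / (1 + 10^+0.95 + 10^-1.12)
   = 1 / (1 + 8.9125 + 0.075858) = 1/9.9884 = 0.1001
[CO2*] = α₀ × DIC = 0.1001 × 1.10 = 0.110 mmol/kg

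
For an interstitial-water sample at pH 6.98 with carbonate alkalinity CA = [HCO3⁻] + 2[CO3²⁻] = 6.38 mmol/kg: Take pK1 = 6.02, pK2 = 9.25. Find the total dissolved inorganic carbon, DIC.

DIC = 7.04 mmol/kg

CA = [HCO3⁻] + 2[CO3²⁻] = (α₁ + 2α₂)·DIC
At pH 6.98: [H⁺]/K1 = 10^-0.96 = 0.10965, K2/[H⁺] = 10^-2.27 = 0.0053703
α₁ = 1/(1 + 0.10965 + 0.0053703) = 1/1.1150 = 0.8968; α₂ = α₁·K2/[H⁺] = 0.004816
α₁ + 2α₂ = 0.9065
DIC = CA / (α₁ + 2α₂) = 6.38 / 0.9065 = 7.04 mmol/kg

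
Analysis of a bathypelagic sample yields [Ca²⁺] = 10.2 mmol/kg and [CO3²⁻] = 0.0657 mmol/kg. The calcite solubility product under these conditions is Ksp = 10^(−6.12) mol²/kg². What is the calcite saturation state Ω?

Ksp = 10^(−6.12) = 7.586×10^-7
Ω = [Ca²⁺][CO3²⁻]/Ksp = (10.2×10^-3)(0.0657×10^-3) / 7.586×10^-7 = 0.883

Ω = 0.883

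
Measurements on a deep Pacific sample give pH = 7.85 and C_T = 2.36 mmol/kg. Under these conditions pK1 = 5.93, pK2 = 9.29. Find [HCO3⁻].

α₁ = 1 / (1 + [H⁺]/K1 + K2/[H⁺]) = 1 / (1 + 10^-1.92 + 10^-1.44)
   = 1 / (1 + 0.012023 + 0.036308) = 1/1.0483 = 0.9539
[HCO3⁻] = α₁ × DIC = 0.9539 × 2.36 = 2.25 mmol/kg

[HCO3⁻] = 2.25 mmol/kg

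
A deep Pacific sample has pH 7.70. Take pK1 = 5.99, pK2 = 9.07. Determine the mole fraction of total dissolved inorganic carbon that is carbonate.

α₂ = 1 / (1 + [H⁺]/K2 + [H⁺]²/(K1K2)) = 1 / (1 + 10^+1.37 + 10^-0.34)
   = 1 / (1 + 23.442 + 0.45709) = 1/24.899 = 0.04016

α₂ = 0.0402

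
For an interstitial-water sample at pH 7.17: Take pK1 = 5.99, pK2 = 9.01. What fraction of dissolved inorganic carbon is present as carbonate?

α₂ = 0.0134

α₂ = 1 / (1 + [H⁺]/K2 + [H⁺]²/(K1K2)) = 1 / (1 + 10^+1.84 + 10^+0.66)
   = 1 / (1 + 69.183 + 4.5709) = 1/74.754 = 0.01338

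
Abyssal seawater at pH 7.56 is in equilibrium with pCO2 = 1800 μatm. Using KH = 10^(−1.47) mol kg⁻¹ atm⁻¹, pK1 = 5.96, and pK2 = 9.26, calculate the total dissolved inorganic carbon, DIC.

DIC = 2.54 mmol/kg

[CO2*] = KH · pCO2 = 10^(−1.47) × 1800×10^-6 = 6.099×10^-5 mol/kg
α₀ = 1/(1 + K1/[H⁺] + K1K2/[H⁺]²) = 1/(1 + 10^+1.60 + 10^-0.10) = 0.02404
DIC = [CO2*]/α₀ = 6.099×10^-5 / 0.02404 = 2.54 mmol/kg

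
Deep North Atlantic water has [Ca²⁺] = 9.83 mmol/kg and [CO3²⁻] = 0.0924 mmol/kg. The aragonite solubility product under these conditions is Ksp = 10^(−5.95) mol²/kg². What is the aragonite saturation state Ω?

Ksp = 10^(−5.95) = 1.122×10^-6
Ω = [Ca²⁺][CO3²⁻]/Ksp = (9.83×10^-3)(0.0924×10^-3) / 1.122×10^-6 = 0.810

Ω = 0.810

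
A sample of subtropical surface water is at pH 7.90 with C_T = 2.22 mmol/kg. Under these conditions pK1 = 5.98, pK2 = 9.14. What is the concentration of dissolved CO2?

α₀ = 1 / (1 + K1/[H⁺] + K1K2/[H⁺]²) = 1 / (1 + 10^+1.92 + 10^+0.68)
   = 1 / (1 + 83.176 + 4.7863) = 1/88.963 = 0.01124
[CO2*] = α₀ × DIC = 0.01124 × 2.22 = 0.0250 mmol/kg

[CO2*] = 0.0250 mmol/kg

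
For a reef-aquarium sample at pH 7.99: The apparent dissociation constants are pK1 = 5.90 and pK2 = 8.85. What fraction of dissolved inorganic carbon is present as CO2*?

α₀ = 1 / (1 + K1/[H⁺] + K1K2/[H⁺]²) = 1 / (1 + 10^+2.09 + 10^+1.23)
   = 1 / (1 + 123.03 + 16.982) = 1/141.01 = 0.007092

α₀ = 0.00709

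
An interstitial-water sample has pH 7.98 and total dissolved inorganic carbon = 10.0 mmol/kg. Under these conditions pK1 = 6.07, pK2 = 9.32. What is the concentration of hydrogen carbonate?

α₁ = 1 / (1 + [H⁺]/K1 + K2/[H⁺]) = 1 / (1 + 10^-1.91 + 10^-1.34)
   = 1 / (1 + 0.012303 + 0.045709) = 1/1.0580 = 0.9452
[HCO3⁻] = α₁ × DIC = 0.9452 × 10.0 = 9.45 mmol/kg

[HCO3⁻] = 9.45 mmol/kg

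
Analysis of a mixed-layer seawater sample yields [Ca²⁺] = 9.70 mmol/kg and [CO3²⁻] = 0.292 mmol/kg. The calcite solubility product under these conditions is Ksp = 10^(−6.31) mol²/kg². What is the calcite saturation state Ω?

Ω = 5.78

Ksp = 10^(−6.31) = 4.898×10^-7
Ω = [Ca²⁺][CO3²⁻]/Ksp = (9.70×10^-3)(0.292×10^-3) / 4.898×10^-7 = 5.78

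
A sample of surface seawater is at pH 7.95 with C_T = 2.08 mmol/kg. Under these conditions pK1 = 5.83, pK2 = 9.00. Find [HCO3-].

α₁ = 1 / (1 + [H⁺]/K1 + K2/[H⁺]) = 1 / (1 + 10^-2.12 + 10^-1.05)
   = 1 / (1 + 0.0075858 + 0.089125) = 1/1.0967 = 0.9118
[HCO3⁻] = α₁ × DIC = 0.9118 × 2.08 = 1.90 mmol/kg

[HCO3⁻] = 1.90 mmol/kg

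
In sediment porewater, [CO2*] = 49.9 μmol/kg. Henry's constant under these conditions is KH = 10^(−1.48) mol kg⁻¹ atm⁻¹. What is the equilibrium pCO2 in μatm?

pCO2 = 1510 μatm

KH = 10^(−1.48) = 3.311×10^-2 mol kg⁻¹ atm⁻¹
pCO2 = [CO2*]/KH = 49.9×10^-6 / 3.311×10^-2 = 1.51×10^-3 atm = 1510 μatm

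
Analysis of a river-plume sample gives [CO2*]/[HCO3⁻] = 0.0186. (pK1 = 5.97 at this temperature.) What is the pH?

pH = 7.70

From K1 = [H⁺][HCO3⁻]/[CO2*]:  pH = pK1 − log₁₀([CO2*]/[HCO3⁻])
log₁₀(0.0186) = -1.730
pH = 5.97 − (-1.730) = 7.70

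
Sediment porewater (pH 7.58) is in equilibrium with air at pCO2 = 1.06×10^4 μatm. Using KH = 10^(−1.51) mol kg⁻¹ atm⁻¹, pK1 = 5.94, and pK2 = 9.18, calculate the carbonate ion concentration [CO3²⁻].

[CO2*] = KH · pCO2 = 10^(−1.51) × 1.06×10^4×10^-6 = 3.276×10^-4 mol/kg
α₀ = 1/(1 + K1/[H⁺] + K1K2/[H⁺]²) = 1/(1 + 10^+1.64 + 10^+0.04) = 0.02186
DIC = [CO2*]/α₀ = 3.276×10^-4 / 0.02186 = 14.99 mmol/kg
[CO3²⁻] = α₂·DIC; α₂ = 0.02397, so [CO3²⁻] = 0.02397 × 14.99 = 0.359 mmol/kg

[CO3²⁻] = 0.359 mmol/kg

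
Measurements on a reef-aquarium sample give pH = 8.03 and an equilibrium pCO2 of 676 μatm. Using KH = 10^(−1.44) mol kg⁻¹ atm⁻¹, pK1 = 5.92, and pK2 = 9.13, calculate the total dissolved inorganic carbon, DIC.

DIC = 3.44 mmol/kg

[CO2*] = KH · pCO2 = 10^(−1.44) × 676×10^-6 = 2.454×10^-5 mol/kg
α₀ = 1/(1 + K1/[H⁺] + K1K2/[H⁺]²) = 1/(1 + 10^+2.11 + 10^+1.01) = 0.007140
DIC = [CO2*]/α₀ = 2.454×10^-5 / 0.007140 = 3.44 mmol/kg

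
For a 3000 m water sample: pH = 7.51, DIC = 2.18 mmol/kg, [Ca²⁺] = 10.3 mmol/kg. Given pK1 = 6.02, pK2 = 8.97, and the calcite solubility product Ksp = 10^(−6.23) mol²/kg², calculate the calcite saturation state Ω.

α₂ = 1 / (1 + [H⁺]/K2 + [H⁺]²/(K1K2)) = 1 / (1 + 10^+1.46 + 10^-0.03)
   = 1 / (1 + 28.840 + 0.93325) = 1/30.774 = 0.03250
[CO3²⁻] = α₂ × DIC = 0.03250 × 2.18 = 0.07084 mmol/kg
Ksp = 10^(−6.23) = 5.888×10^-7
Ω = [Ca²⁺][CO3²⁻]/Ksp = (10.3×10^-3)(7.084×10^-5) / 5.888×10^-7 = 1.24

Ω = 1.24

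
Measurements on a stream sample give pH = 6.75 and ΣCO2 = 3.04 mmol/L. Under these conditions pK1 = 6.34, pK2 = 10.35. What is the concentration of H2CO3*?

[CO2*] = 0.851 mmol/L

α₀ = 1 / (1 + K1/[H⁺] + K1K2/[H⁺]²) = 1 / (1 + 10^+0.41 + 10^-3.19)
   = 1 / (1 + 2.5704 + 0.00064565) = 1/3.5710 = 0.2800
[CO2*] = α₀ × DIC = 0.2800 × 3.04 = 0.851 mmol/L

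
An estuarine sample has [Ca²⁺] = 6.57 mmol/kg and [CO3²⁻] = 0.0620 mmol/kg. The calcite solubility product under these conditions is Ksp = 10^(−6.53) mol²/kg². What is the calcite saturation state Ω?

Ksp = 10^(−6.53) = 2.951×10^-7
Ω = [Ca²⁺][CO3²⁻]/Ksp = (6.57×10^-3)(0.0620×10^-3) / 2.951×10^-7 = 1.38

Ω = 1.38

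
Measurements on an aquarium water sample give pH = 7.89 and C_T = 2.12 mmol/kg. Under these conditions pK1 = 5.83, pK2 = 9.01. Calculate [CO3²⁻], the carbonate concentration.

α₂ = 1 / (1 + [H⁺]/K2 + [H⁺]²/(K1K2)) = 1 / (1 + 10^+1.12 + 10^-0.94)
   = 1 / (1 + 13.183 + 0.11482) = 1/14.297 = 0.06994
[CO3²⁻] = α₂ × DIC = 0.06994 × 2.12 = 0.148 mmol/kg

[CO3²⁻] = 0.148 mmol/kg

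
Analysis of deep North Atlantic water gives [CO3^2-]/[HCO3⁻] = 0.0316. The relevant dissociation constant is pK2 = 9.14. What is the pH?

pH = 7.64

From K2 = [H⁺][CO3^2-]/[HCO3⁻]:  pH = pK2 + log₁₀([CO3^2-]/[HCO3⁻])
log₁₀(0.0316) = -1.500
pH = 9.14 + (-1.500) = 7.64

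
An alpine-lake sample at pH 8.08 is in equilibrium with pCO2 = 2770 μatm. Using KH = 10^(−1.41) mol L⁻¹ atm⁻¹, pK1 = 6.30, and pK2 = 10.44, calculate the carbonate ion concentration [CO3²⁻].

[CO2*] = KH · pCO2 = 10^(−1.41) × 2770×10^-6 = 1.078×10^-4 mol/L
α₀ = 1/(1 + K1/[H⁺] + K1K2/[H⁺]²) = 1/(1 + 10^+1.78 + 10^-0.58) = 0.01626
DIC = [CO2*]/α₀ = 1.078×10^-4 / 0.01626 = 6.630 mmol/L
[CO3²⁻] = α₂·DIC; α₂ = 0.004276, so [CO3²⁻] = 0.004276 × 6.630 = 0.0283 mmol/L

[CO3²⁻] = 0.0283 mmol/L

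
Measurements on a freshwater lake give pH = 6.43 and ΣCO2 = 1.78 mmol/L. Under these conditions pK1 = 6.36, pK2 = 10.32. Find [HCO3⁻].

[HCO3⁻] = 0.962 mmol/L

α₁ = 1 / (1 + [H⁺]/K1 + K2/[H⁺]) = 1 / (1 + 10^-0.07 + 10^-3.89)
   = 1 / (1 + 0.85114 + 0.00012882) = 1/1.8513 = 0.5402
[HCO3⁻] = α₁ × DIC = 0.5402 × 1.78 = 0.962 mmol/L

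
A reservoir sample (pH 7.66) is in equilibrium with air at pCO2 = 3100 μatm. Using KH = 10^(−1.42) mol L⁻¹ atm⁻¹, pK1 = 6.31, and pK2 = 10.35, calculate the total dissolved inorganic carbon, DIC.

[CO2*] = KH · pCO2 = 10^(−1.42) × 3100×10^-6 = 1.179×10^-4 mol/L
α₀ = 1/(1 + K1/[H⁺] + K1K2/[H⁺]²) = 1/(1 + 10^+1.35 + 10^-1.34) = 0.04268
DIC = [CO2*]/α₀ = 1.179×10^-4 / 0.04268 = 2.76 mmol/L

DIC = 2.76 mmol/L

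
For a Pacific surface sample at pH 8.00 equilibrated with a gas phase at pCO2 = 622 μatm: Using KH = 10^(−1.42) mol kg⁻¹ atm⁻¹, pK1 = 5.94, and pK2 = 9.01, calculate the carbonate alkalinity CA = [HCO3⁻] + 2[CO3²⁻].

CA = 3.25 mmol/kg

[CO2*] = KH · pCO2 = 10^(−1.42) × 622×10^-6 = 2.365×10^-5 mol/kg
α₀ = 1/(1 + K1/[H⁺] + K1K2/[H⁺]²) = 1/(1 + 10^+2.06 + 10^+1.05) = 0.007872
DIC = [CO2*]/α₀ = 2.365×10^-5 / 0.007872 = 3.004 mmol/kg
CA = (α₁ + 2α₂)·DIC = (0.9038 + 2×0.08832) × 3.004 = 3.25 mmol/kg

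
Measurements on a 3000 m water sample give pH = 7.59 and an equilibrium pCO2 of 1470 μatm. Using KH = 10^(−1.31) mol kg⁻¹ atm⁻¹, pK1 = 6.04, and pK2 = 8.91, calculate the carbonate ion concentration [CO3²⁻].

[CO2*] = KH · pCO2 = 10^(−1.31) × 1470×10^-6 = 7.200×10^-5 mol/kg
α₀ = 1/(1 + K1/[H⁺] + K1K2/[H⁺]²) = 1/(1 + 10^+1.55 + 10^+0.23) = 0.02619
DIC = [CO2*]/α₀ = 7.200×10^-5 / 0.02619 = 2.749 mmol/kg
[CO3²⁻] = α₂·DIC; α₂ = 0.04448, so [CO3²⁻] = 0.04448 × 2.749 = 0.122 mmol/kg

[CO3²⁻] = 0.122 mmol/kg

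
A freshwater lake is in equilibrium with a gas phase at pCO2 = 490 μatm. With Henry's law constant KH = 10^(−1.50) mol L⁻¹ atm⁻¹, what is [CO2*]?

[CO2*] = 15.5 μmol/L

KH = 10^(−1.50) = 3.162×10^-2 mol L⁻¹ atm⁻¹
[CO2*] = KH · pCO2 = 3.162×10^-2 × 490×10^-6 atm = 1.55×10^-5 mol/L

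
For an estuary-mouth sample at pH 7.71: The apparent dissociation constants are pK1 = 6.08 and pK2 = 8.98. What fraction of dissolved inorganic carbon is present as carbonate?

α₂ = 0.0499

α₂ = 1 / (1 + [H⁺]/K2 + [H⁺]²/(K1K2)) = 1 / (1 + 10^+1.27 + 10^-0.36)
   = 1 / (1 + 18.621 + 0.43652) = 1/20.057 = 0.04986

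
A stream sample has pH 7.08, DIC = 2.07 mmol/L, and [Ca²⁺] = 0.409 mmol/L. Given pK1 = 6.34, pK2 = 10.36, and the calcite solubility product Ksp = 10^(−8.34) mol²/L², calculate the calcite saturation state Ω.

Ω = 0.0822

α₂ = 1 / (1 + [H⁺]/K2 + [H⁺]²/(K1K2)) = 1 / (1 + 10^+3.28 + 10^+2.54)
   = 1 / (1 + 1905.5 + 346.74) = 1/2253.2 = 0.0004438
[CO3²⁻] = α₂ × DIC = 0.0004438 × 2.07 = 0.0009187 mmol/L = 0.9187 μmol/L
Ksp = 10^(−8.34) = 4.571×10^-9
Ω = [Ca²⁺][CO3²⁻]/Ksp = (0.409×10^-3)(9.187×10^-7) / 4.571×10^-9 = 0.0822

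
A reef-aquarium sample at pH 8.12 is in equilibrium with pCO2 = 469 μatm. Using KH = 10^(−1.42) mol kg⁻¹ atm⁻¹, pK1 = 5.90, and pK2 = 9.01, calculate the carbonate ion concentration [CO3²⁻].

[CO2*] = KH · pCO2 = 10^(−1.42) × 469×10^-6 = 1.783×10^-5 mol/kg
α₀ = 1/(1 + K1/[H⁺] + K1K2/[H⁺]²) = 1/(1 + 10^+2.22 + 10^+1.33) = 0.005310
DIC = [CO2*]/α₀ = 1.783×10^-5 / 0.005310 = 3.358 mmol/kg
[CO3²⁻] = α₂·DIC; α₂ = 0.1135, so [CO3²⁻] = 0.1135 × 3.358 = 0.381 mmol/kg

[CO3²⁻] = 0.381 mmol/kg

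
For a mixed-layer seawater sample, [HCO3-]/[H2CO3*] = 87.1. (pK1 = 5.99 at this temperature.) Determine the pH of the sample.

pH = 7.93

From K1 = [H⁺][HCO3-]/[H2CO3*]:  pH = pK1 + log₁₀([HCO3-]/[H2CO3*])
log₁₀(87.1) = +1.940
pH = 5.99 + (+1.940) = 7.93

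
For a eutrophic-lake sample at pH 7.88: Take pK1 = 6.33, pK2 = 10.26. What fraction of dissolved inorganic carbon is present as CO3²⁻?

α₂ = 1 / (1 + [H⁺]/K2 + [H⁺]²/(K1K2)) = 1 / (1 + 10^+2.38 + 10^+0.83)
   = 1 / (1 + 239.88 + 6.7608) = 1/247.64 = 0.004038

α₂ = 0.00404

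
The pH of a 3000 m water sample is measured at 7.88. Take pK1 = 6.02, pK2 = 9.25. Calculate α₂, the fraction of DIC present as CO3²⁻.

α₂ = 1 / (1 + [H⁺]/K2 + [H⁺]²/(K1K2)) = 1 / (1 + 10^+1.37 + 10^-0.49)
   = 1 / (1 + 23.442 + 0.32359) = 1/24.766 = 0.04038

α₂ = 0.0404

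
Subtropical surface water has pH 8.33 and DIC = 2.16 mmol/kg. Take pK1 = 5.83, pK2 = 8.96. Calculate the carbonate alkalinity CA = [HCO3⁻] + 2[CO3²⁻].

CA = [HCO3⁻] + 2[CO3²⁻] = (α₁ + 2α₂)·DIC
At pH 8.33: [H⁺]/K1 = 10^-2.50 = 0.0031623, K2/[H⁺] = 10^-0.63 = 0.23442
α₁ = 1/(1 + 0.0031623 + 0.23442) = 1/1.2376 = 0.8080; α₂ = α₁·K2/[H⁺] = 0.1894
α₁ + 2α₂ = 1.1869
CA = 1.1869 × 2.16 = 2.56 mmol/kg

CA = 2.56 mmol/kg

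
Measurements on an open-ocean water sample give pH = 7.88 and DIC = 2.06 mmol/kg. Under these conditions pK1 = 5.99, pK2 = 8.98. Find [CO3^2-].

[CO3²⁻] = 0.150 mmol/kg

α₂ = 1 / (1 + [H⁺]/K2 + [H⁺]²/(K1K2)) = 1 / (1 + 10^+1.10 + 10^-0.79)
   = 1 / (1 + 12.589 + 0.16218) = 1/13.751 = 0.07272
[CO3²⁻] = α₂ × DIC = 0.07272 × 2.06 = 0.150 mmol/kg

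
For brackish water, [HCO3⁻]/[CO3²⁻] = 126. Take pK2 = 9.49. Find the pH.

From K2 = [H⁺][CO3²⁻]/[HCO3⁻]:  pH = pK2 − log₁₀([HCO3⁻]/[CO3²⁻])
log₁₀(126) = +2.100
pH = 9.49 − (+2.100) = 7.39

pH = 7.39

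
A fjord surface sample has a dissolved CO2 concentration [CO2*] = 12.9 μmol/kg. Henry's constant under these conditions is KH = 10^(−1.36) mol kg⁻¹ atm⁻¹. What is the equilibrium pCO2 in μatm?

pCO2 = 296 μatm

KH = 10^(−1.36) = 4.365×10^-2 mol kg⁻¹ atm⁻¹
pCO2 = [CO2*]/KH = 12.9×10^-6 / 4.365×10^-2 = 2.96×10^-4 atm = 296 μatm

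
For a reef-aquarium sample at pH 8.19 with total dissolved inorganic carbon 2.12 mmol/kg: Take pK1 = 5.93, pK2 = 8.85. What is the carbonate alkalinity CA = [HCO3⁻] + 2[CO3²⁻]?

CA = [HCO3⁻] + 2[CO3²⁻] = (α₁ + 2α₂)·DIC
At pH 8.19: [H⁺]/K1 = 10^-2.26 = 0.0054954, K2/[H⁺] = 10^-0.66 = 0.21878
α₁ = 1/(1 + 0.0054954 + 0.21878) = 1/1.2243 = 0.8168; α₂ = α₁·K2/[H⁺] = 0.1787
α₁ + 2α₂ = 1.1742
CA = 1.1742 × 2.12 = 2.49 mmol/kg

CA = 2.49 mmol/kg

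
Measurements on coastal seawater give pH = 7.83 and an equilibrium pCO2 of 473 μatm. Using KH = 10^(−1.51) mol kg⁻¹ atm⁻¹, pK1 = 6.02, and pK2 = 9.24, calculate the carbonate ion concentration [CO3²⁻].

[CO2*] = KH · pCO2 = 10^(−1.51) × 473×10^-6 = 1.462×10^-5 mol/kg
α₀ = 1/(1 + K1/[H⁺] + K1K2/[H⁺]²) = 1/(1 + 10^+1.81 + 10^+0.40) = 0.01469
DIC = [CO2*]/α₀ = 1.462×10^-5 / 0.01469 = 0.9951 mmol/kg
[CO3²⁻] = α₂·DIC; α₂ = 0.03690, so [CO3²⁻] = 0.03690 × 0.9951 = 0.0367 mmol/kg

[CO3²⁻] = 0.0367 mmol/kg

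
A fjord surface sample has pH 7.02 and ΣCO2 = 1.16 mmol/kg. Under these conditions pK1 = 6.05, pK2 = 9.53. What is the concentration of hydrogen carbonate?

[HCO3⁻] = 1.04 mmol/kg

α₁ = 1 / (1 + [H⁺]/K1 + K2/[H⁺]) = 1 / (1 + 10^-0.97 + 10^-2.51)
   = 1 / (1 + 0.10715 + 0.0030903) = 1/1.1102 = 0.9007
[HCO3⁻] = α₁ × DIC = 0.9007 × 1.16 = 1.04 mmol/kg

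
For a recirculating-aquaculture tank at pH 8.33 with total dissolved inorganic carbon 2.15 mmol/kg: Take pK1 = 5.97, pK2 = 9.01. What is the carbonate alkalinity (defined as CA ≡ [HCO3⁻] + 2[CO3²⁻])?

CA = 2.51 mmol/kg

CA = [HCO3⁻] + 2[CO3²⁻] = (α₁ + 2α₂)·DIC
At pH 8.33: [H⁺]/K1 = 10^-2.36 = 0.0043652, K2/[H⁺] = 10^-0.68 = 0.20893
α₁ = 1/(1 + 0.0043652 + 0.20893) = 1/1.2133 = 0.8242; α₂ = α₁·K2/[H⁺] = 0.1722
α₁ + 2α₂ = 1.1686
CA = 1.1686 × 2.15 = 2.51 mmol/kg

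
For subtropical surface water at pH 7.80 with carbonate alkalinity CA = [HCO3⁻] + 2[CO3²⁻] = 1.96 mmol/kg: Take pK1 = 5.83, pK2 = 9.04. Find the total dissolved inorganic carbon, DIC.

CA = [HCO3⁻] + 2[CO3²⁻] = (α₁ + 2α₂)·DIC
At pH 7.80: [H⁺]/K1 = 10^-1.97 = 0.010715, K2/[H⁺] = 10^-1.24 = 0.057544
α₁ = 1/(1 + 0.010715 + 0.057544) = 1/1.0683 = 0.9361; α₂ = α₁·K2/[H⁺] = 0.05387
α₁ + 2α₂ = 1.0438
DIC = CA / (α₁ + 2α₂) = 1.96 / 1.0438 = 1.88 mmol/kg

DIC = 1.88 mmol/kg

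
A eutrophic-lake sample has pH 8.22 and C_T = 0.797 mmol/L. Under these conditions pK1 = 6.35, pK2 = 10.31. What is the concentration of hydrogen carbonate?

[HCO3⁻] = 0.780 mmol/L

α₁ = 1 / (1 + [H⁺]/K1 + K2/[H⁺]) = 1 / (1 + 10^-1.87 + 10^-2.09)
   = 1 / (1 + 0.013490 + 0.0081283) = 1/1.0216 = 0.9788
[HCO3⁻] = α₁ × DIC = 0.9788 × 0.797 = 0.780 mmol/L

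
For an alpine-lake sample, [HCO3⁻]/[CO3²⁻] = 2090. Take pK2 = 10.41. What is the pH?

From K2 = [H⁺][CO3²⁻]/[HCO3⁻]:  pH = pK2 − log₁₀([HCO3⁻]/[CO3²⁻])
log₁₀(2090) = +3.320
pH = 10.41 − (+3.320) = 7.09

pH = 7.09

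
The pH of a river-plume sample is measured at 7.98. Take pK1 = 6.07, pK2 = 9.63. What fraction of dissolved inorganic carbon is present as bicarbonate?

α₁ = 0.966

α₁ = 1 / (1 + [H⁺]/K1 + K2/[H⁺]) = 1 / (1 + 10^-1.91 + 10^-1.65)
   = 1 / (1 + 0.012303 + 0.022387) = 1/1.0347 = 0.9665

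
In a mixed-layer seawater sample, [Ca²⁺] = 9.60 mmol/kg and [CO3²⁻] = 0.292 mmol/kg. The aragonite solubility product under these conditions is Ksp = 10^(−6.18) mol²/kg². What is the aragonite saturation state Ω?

Ksp = 10^(−6.18) = 6.607×10^-7
Ω = [Ca²⁺][CO3²⁻]/Ksp = (9.60×10^-3)(0.292×10^-3) / 6.607×10^-7 = 4.24

Ω = 4.24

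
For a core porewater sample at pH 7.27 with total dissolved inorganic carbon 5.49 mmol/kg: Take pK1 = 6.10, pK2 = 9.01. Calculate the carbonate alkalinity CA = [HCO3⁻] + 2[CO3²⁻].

CA = [HCO3⁻] + 2[CO3²⁻] = (α₁ + 2α₂)·DIC
At pH 7.27: [H⁺]/K1 = 10^-1.17 = 0.067608, K2/[H⁺] = 10^-1.74 = 0.018197
α₁ = 1/(1 + 0.067608 + 0.018197) = 1/1.0858 = 0.9210; α₂ = α₁·K2/[H⁺] = 0.01676
α₁ + 2α₂ = 0.9545
CA = 0.9545 × 5.49 = 5.24 mmol/kg

CA = 5.24 mmol/kg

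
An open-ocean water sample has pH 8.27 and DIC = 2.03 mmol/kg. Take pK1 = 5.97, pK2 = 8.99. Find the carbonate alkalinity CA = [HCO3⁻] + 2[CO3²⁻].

CA = [HCO3⁻] + 2[CO3²⁻] = (α₁ + 2α₂)·DIC
At pH 8.27: [H⁺]/K1 = 10^-2.30 = 0.0050119, K2/[H⁺] = 10^-0.72 = 0.19055
α₁ = 1/(1 + 0.0050119 + 0.19055) = 1/1.1956 = 0.8364; α₂ = α₁·K2/[H⁺] = 0.1594
α₁ + 2α₂ = 1.1552
CA = 1.1552 × 2.03 = 2.35 mmol/kg

CA = 2.35 mmol/kg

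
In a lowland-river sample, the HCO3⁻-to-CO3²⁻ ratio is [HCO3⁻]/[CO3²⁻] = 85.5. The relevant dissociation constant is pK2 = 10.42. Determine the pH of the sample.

pH = 8.49

From K2 = [H⁺][CO3²⁻]/[HCO3⁻]:  pH = pK2 − log₁₀([HCO3⁻]/[CO3²⁻])
log₁₀(85.5) = +1.932
pH = 10.42 − (+1.932) = 8.49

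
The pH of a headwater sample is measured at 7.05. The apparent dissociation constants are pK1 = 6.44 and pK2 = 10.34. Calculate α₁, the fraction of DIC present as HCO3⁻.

α₁ = 0.803

α₁ = 1 / (1 + [H⁺]/K1 + K2/[H⁺]) = 1 / (1 + 10^-0.61 + 10^-3.29)
   = 1 / (1 + 0.24547 + 0.00051286) = 1/1.2460 = 0.8026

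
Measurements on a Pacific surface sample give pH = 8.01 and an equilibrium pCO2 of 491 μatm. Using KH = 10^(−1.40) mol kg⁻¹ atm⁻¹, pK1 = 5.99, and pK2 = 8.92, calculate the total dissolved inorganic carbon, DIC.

DIC = 2.32 mmol/kg

[CO2*] = KH · pCO2 = 10^(−1.40) × 491×10^-6 = 1.955×10^-5 mol/kg
α₀ = 1/(1 + K1/[H⁺] + K1K2/[H⁺]²) = 1/(1 + 10^+2.02 + 10^+1.11) = 0.008432
DIC = [CO2*]/α₀ = 1.955×10^-5 / 0.008432 = 2.32 mmol/kg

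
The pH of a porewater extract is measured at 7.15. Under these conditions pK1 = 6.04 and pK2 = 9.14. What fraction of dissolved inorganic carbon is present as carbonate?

α₂ = 1 / (1 + [H⁺]/K2 + [H⁺]²/(K1K2)) = 1 / (1 + 10^+1.99 + 10^+0.88)
   = 1 / (1 + 97.724 + 7.5858) = 1/106.31 = 0.009406

α₂ = 0.00941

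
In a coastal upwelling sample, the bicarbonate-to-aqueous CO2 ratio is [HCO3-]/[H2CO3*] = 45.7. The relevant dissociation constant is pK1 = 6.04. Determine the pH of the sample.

pH = 7.70

From K1 = [H⁺][HCO3-]/[H2CO3*]:  pH = pK1 + log₁₀([HCO3-]/[H2CO3*])
log₁₀(45.7) = +1.660
pH = 6.04 + (+1.660) = 7.70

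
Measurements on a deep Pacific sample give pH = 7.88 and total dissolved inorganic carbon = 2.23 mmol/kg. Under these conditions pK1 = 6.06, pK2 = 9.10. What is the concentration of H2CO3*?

[CO2*] = 0.0314 mmol/kg

α₀ = 1 / (1 + K1/[H⁺] + K1K2/[H⁺]²) = 1 / (1 + 10^+1.82 + 10^+0.60)
   = 1 / (1 + 66.069 + 3.9811) = 1/71.050 = 0.01407
[CO2*] = α₀ × DIC = 0.01407 × 2.23 = 0.0314 mmol/kg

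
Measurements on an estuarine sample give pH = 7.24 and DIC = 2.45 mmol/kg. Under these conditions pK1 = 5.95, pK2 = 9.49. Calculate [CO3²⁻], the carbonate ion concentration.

[CO3²⁻] = 13.0 μmol/kg

α₂ = 1 / (1 + [H⁺]/K2 + [H⁺]²/(K1K2)) = 1 / (1 + 10^+2.25 + 10^+0.96)
   = 1 / (1 + 177.83 + 9.1201) = 1/187.95 = 0.005321
[CO3²⁻] = α₂ × DIC = 0.005321 × 2.45 = 0.0130 mmol/kg = 13.0 μmol/kg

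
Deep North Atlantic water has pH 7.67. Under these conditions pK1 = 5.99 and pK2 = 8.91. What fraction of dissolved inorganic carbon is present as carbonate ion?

α₂ = 1 / (1 + [H⁺]/K2 + [H⁺]²/(K1K2)) = 1 / (1 + 10^+1.24 + 10^-0.44)
   = 1 / (1 + 17.378 + 0.36308) = 1/18.741 = 0.05336

α₂ = 0.0534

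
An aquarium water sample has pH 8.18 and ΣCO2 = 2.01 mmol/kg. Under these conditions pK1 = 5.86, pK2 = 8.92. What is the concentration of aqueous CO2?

α₀ = 1 / (1 + K1/[H⁺] + K1K2/[H⁺]²) = 1 / (1 + 10^+2.32 + 10^+1.58)
   = 1 / (1 + 208.93 + 38.019) = 1/247.95 = 0.004033
[CO2*] = α₀ × DIC = 0.004033 × 2.01 = 0.00811 mmol/kg = 8.11 μmol/kg

[CO2*] = 8.11 μmol/kg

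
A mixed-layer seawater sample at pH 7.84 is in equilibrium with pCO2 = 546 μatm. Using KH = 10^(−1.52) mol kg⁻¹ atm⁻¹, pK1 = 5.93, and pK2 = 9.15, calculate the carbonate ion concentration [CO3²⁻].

[CO3²⁻] = 0.0656 mmol/kg

[CO2*] = KH · pCO2 = 10^(−1.52) × 546×10^-6 = 1.649×10^-5 mol/kg
α₀ = 1/(1 + K1/[H⁺] + K1K2/[H⁺]²) = 1/(1 + 10^+1.91 + 10^+0.60) = 0.01159
DIC = [CO2*]/α₀ = 1.649×10^-5 / 0.01159 = 1.422 mmol/kg
[CO3²⁻] = α₂·DIC; α₂ = 0.04615, so [CO3²⁻] = 0.04615 × 1.422 = 0.0656 mmol/kg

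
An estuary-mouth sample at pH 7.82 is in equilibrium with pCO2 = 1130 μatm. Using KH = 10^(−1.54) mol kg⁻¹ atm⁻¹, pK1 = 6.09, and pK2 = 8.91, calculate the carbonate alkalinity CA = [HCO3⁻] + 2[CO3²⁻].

CA = 2.03 mmol/kg

[CO2*] = KH · pCO2 = 10^(−1.54) × 1130×10^-6 = 3.259×10^-5 mol/kg
α₀ = 1/(1 + K1/[H⁺] + K1K2/[H⁺]²) = 1/(1 + 10^+1.73 + 10^+0.64) = 0.01693
DIC = [CO2*]/α₀ = 3.259×10^-5 / 0.01693 = 1.925 mmol/kg
CA = (α₁ + 2α₂)·DIC = (0.9092 + 2×0.07390) × 1.925 = 2.03 mmol/kg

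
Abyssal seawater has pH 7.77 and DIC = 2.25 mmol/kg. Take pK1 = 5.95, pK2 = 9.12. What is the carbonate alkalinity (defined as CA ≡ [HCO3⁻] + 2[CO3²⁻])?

CA = 2.31 mmol/kg

CA = [HCO3⁻] + 2[CO3²⁻] = (α₁ + 2α₂)·DIC
At pH 7.77: [H⁺]/K1 = 10^-1.82 = 0.015136, K2/[H⁺] = 10^-1.35 = 0.044668
α₁ = 1/(1 + 0.015136 + 0.044668) = 1/1.0598 = 0.9436; α₂ = α₁·K2/[H⁺] = 0.04215
α₁ + 2α₂ = 1.0279
CA = 1.0279 × 2.25 = 2.31 mmol/kg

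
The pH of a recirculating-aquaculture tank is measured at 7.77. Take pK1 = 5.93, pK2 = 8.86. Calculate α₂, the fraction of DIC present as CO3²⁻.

α₂ = 0.0742

α₂ = 1 / (1 + [H⁺]/K2 + [H⁺]²/(K1K2)) = 1 / (1 + 10^+1.09 + 10^-0.75)
   = 1 / (1 + 12.303 + 0.17783) = 1/13.481 = 0.07418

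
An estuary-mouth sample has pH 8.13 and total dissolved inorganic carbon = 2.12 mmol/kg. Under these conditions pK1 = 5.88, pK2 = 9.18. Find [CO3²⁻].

[CO3²⁻] = 0.173 mmol/kg

α₂ = 1 / (1 + [H⁺]/K2 + [H⁺]²/(K1K2)) = 1 / (1 + 10^+1.05 + 10^-1.20)
   = 1 / (1 + 11.220 + 0.063096) = 1/12.283 = 0.08141
[CO3²⁻] = α₂ × DIC = 0.08141 × 2.12 = 0.173 mmol/kg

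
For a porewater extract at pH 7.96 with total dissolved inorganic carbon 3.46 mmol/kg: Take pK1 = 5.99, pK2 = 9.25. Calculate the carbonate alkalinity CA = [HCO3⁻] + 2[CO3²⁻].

CA = [HCO3⁻] + 2[CO3²⁻] = (α₁ + 2α₂)·DIC
At pH 7.96: [H⁺]/K1 = 10^-1.97 = 0.010715, K2/[H⁺] = 10^-1.29 = 0.051286
α₁ = 1/(1 + 0.010715 + 0.051286) = 1/1.0620 = 0.9416; α₂ = α₁·K2/[H⁺] = 0.04829
α₁ + 2α₂ = 1.0382
CA = 1.0382 × 3.46 = 3.59 mmol/kg

CA = 3.59 mmol/kg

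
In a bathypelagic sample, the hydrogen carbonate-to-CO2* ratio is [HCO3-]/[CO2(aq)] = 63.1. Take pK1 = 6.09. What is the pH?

pH = 7.89

From K1 = [H⁺][HCO3-]/[CO2(aq)]:  pH = pK1 + log₁₀([HCO3-]/[CO2(aq)])
log₁₀(63.1) = +1.800
pH = 6.09 + (+1.800) = 7.89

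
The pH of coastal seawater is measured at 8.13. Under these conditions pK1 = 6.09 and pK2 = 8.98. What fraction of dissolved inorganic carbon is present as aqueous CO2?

α₀ = 0.00793

α₀ = 1 / (1 + K1/[H⁺] + K1K2/[H⁺]²) = 1 / (1 + 10^+2.04 + 10^+1.19)
   = 1 / (1 + 109.65 + 15.488) = 1/126.14 = 0.007928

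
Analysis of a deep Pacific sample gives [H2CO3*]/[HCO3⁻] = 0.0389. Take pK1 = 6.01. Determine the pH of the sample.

pH = 7.42

From K1 = [H⁺][HCO3⁻]/[H2CO3*]:  pH = pK1 − log₁₀([H2CO3*]/[HCO3⁻])
log₁₀(0.0389) = -1.410
pH = 6.01 − (-1.410) = 7.42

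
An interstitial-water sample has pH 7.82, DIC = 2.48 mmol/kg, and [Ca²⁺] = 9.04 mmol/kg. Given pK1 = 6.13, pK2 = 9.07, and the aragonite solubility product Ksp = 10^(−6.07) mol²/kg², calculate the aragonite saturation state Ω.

Ω = 1.38

α₂ = 1 / (1 + [H⁺]/K2 + [H⁺]²/(K1K2)) = 1 / (1 + 10^+1.25 + 10^-0.44)
   = 1 / (1 + 17.783 + 0.36308) = 1/19.146 = 0.05223
[CO3²⁻] = α₂ × DIC = 0.05223 × 2.48 = 0.1295 mmol/kg
Ksp = 10^(−6.07) = 8.511×10^-7
Ω = [Ca²⁺][CO3²⁻]/Ksp = (9.04×10^-3)(1.295×10^-4) / 8.511×10^-7 = 1.38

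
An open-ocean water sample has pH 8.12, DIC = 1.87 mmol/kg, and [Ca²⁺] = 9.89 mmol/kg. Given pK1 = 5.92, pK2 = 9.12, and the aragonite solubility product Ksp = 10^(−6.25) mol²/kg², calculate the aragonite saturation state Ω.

Ω = 2.97

α₂ = 1 / (1 + [H⁺]/K2 + [H⁺]²/(K1K2)) = 1 / (1 + 10^+1.00 + 10^-1.20)
   = 1 / (1 + 10.000 + 0.063096) = 1/11.063 = 0.09039
[CO3²⁻] = α₂ × DIC = 0.09039 × 1.87 = 0.1690 mmol/kg
Ksp = 10^(−6.25) = 5.623×10^-7
Ω = [Ca²⁺][CO3²⁻]/Ksp = (9.89×10^-3)(1.690×10^-4) / 5.623×10^-7 = 2.97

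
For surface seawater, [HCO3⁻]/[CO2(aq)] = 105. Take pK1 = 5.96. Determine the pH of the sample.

pH = 7.98

From K1 = [H⁺][HCO3⁻]/[CO2(aq)]:  pH = pK1 + log₁₀([HCO3⁻]/[CO2(aq)])
log₁₀(105) = +2.021
pH = 5.96 + (+2.021) = 7.98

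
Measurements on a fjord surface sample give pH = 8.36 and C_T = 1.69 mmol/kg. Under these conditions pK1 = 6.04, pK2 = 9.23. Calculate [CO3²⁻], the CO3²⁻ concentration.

[CO3²⁻] = 0.200 mmol/kg

α₂ = 1 / (1 + [H⁺]/K2 + [H⁺]²/(K1K2)) = 1 / (1 + 10^+0.87 + 10^-1.45)
   = 1 / (1 + 7.4131 + 0.035481) = 1/8.4486 = 0.1184
[CO3²⁻] = α₂ × DIC = 0.1184 × 1.69 = 0.200 mmol/kg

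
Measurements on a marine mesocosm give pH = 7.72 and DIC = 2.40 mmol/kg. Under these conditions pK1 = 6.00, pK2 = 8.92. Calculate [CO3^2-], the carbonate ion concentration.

[CO3²⁻] = 0.140 mmol/kg

α₂ = 1 / (1 + [H⁺]/K2 + [H⁺]²/(K1K2)) = 1 / (1 + 10^+1.20 + 10^-0.52)
   = 1 / (1 + 15.849 + 0.30200) = 1/17.151 = 0.05831
[CO3²⁻] = α₂ × DIC = 0.05831 × 2.40 = 0.140 mmol/kg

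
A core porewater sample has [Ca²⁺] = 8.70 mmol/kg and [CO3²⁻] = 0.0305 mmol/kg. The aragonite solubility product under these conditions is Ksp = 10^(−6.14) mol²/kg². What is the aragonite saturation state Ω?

Ω = 0.366

Ksp = 10^(−6.14) = 7.244×10^-7
Ω = [Ca²⁺][CO3²⁻]/Ksp = (8.70×10^-3)(0.0305×10^-3) / 7.244×10^-7 = 0.366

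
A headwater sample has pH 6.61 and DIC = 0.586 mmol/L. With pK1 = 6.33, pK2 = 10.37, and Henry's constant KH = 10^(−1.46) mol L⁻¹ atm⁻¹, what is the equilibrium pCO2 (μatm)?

α₀ = 1 / (1 + K1/[H⁺] + K1K2/[H⁺]²) = 1 / (1 + 10^+0.28 + 10^-3.48)
   = 1 / (1 + 1.9055 + 0.00033113) = 1/2.9058 = 0.3441
[CO2*] = α₀ × DIC = 0.3441 × 0.586 = 0.2017 mmol/L
pCO2 = [CO2*]/KH = 2.017×10^-4 / 3.467×10^-2 = 5820 μatm

pCO2 = 5820 μatm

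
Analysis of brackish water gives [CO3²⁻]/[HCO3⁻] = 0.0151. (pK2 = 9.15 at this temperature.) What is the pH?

From K2 = [H⁺][CO3²⁻]/[HCO3⁻]:  pH = pK2 + log₁₀([CO3²⁻]/[HCO3⁻])
log₁₀(0.0151) = -1.821
pH = 9.15 + (-1.821) = 7.33

pH = 7.33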